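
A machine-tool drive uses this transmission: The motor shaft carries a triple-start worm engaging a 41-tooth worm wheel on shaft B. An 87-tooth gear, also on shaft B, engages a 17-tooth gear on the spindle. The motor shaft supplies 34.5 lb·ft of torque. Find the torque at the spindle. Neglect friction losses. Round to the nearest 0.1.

92.1 lb·ft

After the worm (41/3): 34.5 × 13.667 = 471.5 lb·ft
After the gear mesh (17/87): 471.5 × 0.1954 = 92.132 lb·ft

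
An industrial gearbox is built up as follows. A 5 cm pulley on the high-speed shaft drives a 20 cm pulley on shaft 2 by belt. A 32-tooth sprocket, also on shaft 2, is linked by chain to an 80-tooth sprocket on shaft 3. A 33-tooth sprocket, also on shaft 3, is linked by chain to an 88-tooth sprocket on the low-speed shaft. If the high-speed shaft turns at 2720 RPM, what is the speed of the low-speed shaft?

belt 20/5 = 4 → 2720/4 = 680 RPM
chain 80/32 = 2.5 → 680/2.5 = 272 RPM
chain 88/33 = 2.6667 → 272/2.6667 = 102 RPM

102 RPM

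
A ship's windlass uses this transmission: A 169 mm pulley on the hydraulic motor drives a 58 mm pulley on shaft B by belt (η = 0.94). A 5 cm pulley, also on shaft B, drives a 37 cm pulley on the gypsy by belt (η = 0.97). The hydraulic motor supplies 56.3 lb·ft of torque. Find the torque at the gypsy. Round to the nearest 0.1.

130.4 lb·ft

After the belt (58/169): 56.3 × 0.3432 × 0.94 = 18.163 lb·ft
After the belt (37/5): 18.163 × 7.4 × 0.97 = 130.37 lb·ft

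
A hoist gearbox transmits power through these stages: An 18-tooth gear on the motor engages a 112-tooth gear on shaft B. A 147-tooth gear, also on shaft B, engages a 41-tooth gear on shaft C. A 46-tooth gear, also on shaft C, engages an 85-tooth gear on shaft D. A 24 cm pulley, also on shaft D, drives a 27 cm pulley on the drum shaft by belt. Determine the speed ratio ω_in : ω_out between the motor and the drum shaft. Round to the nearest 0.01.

Each stage contributes driven/driver: gear mesh 112/18 = 6.2222, gear mesh 41/147 = 0.27891, gear mesh 85/46 = 1.8478, belt 27/24 = 1.125.
Overall: 6.2222 × 0.27891 × 1.8478 × 1.125 = 3.6077.

3.61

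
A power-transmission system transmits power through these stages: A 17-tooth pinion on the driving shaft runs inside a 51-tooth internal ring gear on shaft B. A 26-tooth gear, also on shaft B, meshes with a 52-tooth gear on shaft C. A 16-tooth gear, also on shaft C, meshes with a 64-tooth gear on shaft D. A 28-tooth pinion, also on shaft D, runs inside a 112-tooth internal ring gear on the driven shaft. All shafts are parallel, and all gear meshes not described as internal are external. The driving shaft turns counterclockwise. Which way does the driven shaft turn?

counterclockwise

the driving shaft → shaft B: internal mesh, same direction → CCW.
shaft B → shaft C: external mesh, 1 reversal → CW.
shaft C → shaft D: external mesh, 1 reversal → CCW.
shaft D → the driven shaft: internal mesh, same direction → CCW.
2 reversals in total — an even number — so the driven shaft turns the same way as the driving shaft.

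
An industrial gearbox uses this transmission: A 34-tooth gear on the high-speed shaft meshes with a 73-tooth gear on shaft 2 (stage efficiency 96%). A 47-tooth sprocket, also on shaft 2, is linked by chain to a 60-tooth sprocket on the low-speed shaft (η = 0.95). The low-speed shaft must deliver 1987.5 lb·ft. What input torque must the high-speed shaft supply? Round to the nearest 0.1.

Overall ratio R = 2.1471 × 1.2766 = 2.7409; overall efficiency η = 0.96 × 0.95 = 0.9120.
Input torque = output torque / (R × η) = 1987.5 / (2.7409 × 0.9120) = 795.09 lb·ft.

795.1 lb·ft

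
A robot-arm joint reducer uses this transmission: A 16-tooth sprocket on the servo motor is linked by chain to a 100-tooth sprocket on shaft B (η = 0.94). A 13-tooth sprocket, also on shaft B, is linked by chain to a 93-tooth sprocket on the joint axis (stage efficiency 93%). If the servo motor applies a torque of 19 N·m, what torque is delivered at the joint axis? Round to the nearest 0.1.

742.6 N·m

chain 100/16 = 6.25 → τ = 19·6.25·0.94 = 111.62 N·m
chain 93/13 = 7.1538 → τ = 111.62·7.1538·0.93 = 742.65 N·m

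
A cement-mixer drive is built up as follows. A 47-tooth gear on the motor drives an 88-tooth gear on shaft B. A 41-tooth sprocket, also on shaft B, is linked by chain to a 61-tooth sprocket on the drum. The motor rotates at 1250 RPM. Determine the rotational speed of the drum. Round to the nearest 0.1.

Gear mesh: ratio = 88/47 = 1.8723, so shaft B turns at 1250 / 1.8723 = 667.61 RPM.
Chain: ratio = 61/41 = 1.4878, so the drum turns at 667.61 / 1.4878 = 448.72 RPM.

448.7 RPM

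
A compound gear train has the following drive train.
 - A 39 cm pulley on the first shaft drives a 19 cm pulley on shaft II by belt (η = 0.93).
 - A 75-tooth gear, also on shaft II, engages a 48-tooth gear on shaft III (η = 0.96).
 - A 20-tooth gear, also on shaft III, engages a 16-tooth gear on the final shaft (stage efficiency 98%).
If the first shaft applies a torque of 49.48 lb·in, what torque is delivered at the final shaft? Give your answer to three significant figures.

After the belt (19/39): 49.48 × 0.48718 × 0.93 = 22.418 lb·in
After the gear mesh (48/75): 22.418 × 0.64 × 0.96 = 13.774 lb·in
After the gear mesh (16/20): 13.774 × 0.8 × 0.98 = 10.799 lb·in

10.8 lb·in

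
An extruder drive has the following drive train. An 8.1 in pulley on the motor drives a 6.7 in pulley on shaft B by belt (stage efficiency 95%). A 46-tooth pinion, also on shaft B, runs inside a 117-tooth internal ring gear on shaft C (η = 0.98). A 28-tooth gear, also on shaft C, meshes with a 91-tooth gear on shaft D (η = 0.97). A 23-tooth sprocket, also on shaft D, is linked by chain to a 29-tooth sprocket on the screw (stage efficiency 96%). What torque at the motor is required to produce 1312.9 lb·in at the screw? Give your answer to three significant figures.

176 lb·in

Overall ratio R = 0.82716 × 2.5435 × 3.25 × 1.2609 = 8.6213; overall efficiency η = 0.95 × 0.98 × 0.97 × 0.96 = 0.8669.
Input torque = output torque / (R × η) = 1312.9 / (8.6213 × 0.8669) = 175.66 lb·in.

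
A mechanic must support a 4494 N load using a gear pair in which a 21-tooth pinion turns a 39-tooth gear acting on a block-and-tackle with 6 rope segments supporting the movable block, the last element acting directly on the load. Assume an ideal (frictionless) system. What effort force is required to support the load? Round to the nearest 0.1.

403.3 N

Gear pair MA = 39/21 = 1.8571.
Block-and-tackle MA = number of supporting rope parts = 6.
Combined ideal MA = 1.8571 × 6 = 11.143.
Effort = load / MA = 4494 / 11.143 = 403.31 N.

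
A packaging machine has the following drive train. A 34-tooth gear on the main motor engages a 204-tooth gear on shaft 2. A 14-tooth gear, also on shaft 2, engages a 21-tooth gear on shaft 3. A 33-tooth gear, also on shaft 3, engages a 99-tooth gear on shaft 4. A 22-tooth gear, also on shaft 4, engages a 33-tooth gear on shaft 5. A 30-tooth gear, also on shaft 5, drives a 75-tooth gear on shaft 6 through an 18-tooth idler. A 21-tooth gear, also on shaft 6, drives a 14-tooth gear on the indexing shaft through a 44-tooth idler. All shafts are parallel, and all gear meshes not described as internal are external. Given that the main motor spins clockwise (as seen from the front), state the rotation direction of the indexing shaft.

the main motor → shaft 2: external mesh, 1 reversal → CCW.
shaft 2 → shaft 3: external mesh, 1 reversal → CW.
shaft 3 → shaft 4: external mesh, 1 reversal → CCW.
shaft 4 → shaft 5: external mesh, 1 reversal → CW.
shaft 5 → shaft 6: driver → idler → driven is 2 external meshes, 2 reversals → CW.
shaft 6 → the indexing shaft: driver → idler → driven is 2 external meshes, 2 reversals → CW.
8 reversals in total — an even number — so the indexing shaft turns the same way as the main motor.

clockwise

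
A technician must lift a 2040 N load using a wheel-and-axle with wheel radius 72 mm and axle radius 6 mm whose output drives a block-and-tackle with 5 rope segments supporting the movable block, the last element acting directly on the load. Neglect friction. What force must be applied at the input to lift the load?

34 N

Wheel-and-axle MA = R/r = 72/6 = 12.
Block-and-tackle MA = number of supporting rope parts = 5.
Combined ideal MA = 12 × 5 = 60.
Effort = load / MA = 2040 / 60 = 34 N.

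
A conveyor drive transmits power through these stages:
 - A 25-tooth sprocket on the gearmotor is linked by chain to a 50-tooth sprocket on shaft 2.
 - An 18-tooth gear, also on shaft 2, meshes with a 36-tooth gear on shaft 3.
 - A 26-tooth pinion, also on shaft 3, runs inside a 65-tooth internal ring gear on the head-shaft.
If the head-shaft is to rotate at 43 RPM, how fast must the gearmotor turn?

430 RPM

Overall ratio R = 2 × 2 × 2.5 = 10.
Required input speed = output speed × R = 43 × 10 = 430 RPM.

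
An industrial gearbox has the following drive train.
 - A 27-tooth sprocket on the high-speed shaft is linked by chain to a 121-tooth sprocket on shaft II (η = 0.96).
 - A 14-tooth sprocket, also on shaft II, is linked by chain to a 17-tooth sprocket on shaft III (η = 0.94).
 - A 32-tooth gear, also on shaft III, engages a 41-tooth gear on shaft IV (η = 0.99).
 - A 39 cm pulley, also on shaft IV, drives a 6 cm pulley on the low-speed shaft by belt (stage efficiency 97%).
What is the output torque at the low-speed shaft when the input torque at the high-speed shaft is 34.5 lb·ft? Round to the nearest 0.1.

Chain: ratio = 121/27 = 4.4815; torque at shaft II = 34.5 × 4.4815 × 0.96 = 148.43 lb·ft.
Chain: ratio = 17/14 = 1.2143; torque at shaft III = 148.43 × 1.2143 × 0.94 = 169.42 lb·ft.
Gear mesh: ratio = 41/32 = 1.2812; torque at shaft IV = 169.42 × 1.2812 × 0.99 = 214.9 lb·ft.
Belt: ratio = 6/39 = 0.15385; torque at the low-speed shaft = 214.9 × 0.15385 × 0.97 = 32.069 lb·ft.

32.1 lb·ft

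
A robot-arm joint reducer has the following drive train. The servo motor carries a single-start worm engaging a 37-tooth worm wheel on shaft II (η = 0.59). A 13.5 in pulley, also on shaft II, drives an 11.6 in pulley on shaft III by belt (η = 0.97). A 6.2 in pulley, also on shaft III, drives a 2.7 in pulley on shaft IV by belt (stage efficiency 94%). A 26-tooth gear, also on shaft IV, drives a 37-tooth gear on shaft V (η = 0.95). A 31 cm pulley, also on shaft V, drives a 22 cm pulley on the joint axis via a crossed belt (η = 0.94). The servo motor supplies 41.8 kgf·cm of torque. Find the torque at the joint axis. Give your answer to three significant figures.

281 kgf·cm

worm 37/1 = 37 → τ = 41.8·37·0.59 = 912.49 kgf·cm
belt 11.6/13.5 = 0.85926 → τ = 912.49·0.85926·0.97 = 760.55 kgf·cm
belt 2.7/6.2 = 0.43548 → τ = 760.55·0.43548·0.94 = 311.33 kgf·cm
gear mesh 37/26 = 1.4231 → τ = 311.33·1.4231·0.95 = 420.9 kgf·cm
belt 22/31 = 0.70968 → τ = 420.9·0.70968·0.94 = 280.78 kgf·cm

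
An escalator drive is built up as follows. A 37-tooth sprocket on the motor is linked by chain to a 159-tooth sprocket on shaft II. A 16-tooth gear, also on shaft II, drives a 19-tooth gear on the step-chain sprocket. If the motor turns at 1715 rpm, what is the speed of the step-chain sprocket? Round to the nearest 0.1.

the motor → shaft II (chain, 159/37): 1715 ÷ 4.2973 = 399.09 rpm
shaft II → the step-chain sprocket (gear mesh, 19/16): 399.09 ÷ 1.1875 = 336.07 rpm

336.1 rpm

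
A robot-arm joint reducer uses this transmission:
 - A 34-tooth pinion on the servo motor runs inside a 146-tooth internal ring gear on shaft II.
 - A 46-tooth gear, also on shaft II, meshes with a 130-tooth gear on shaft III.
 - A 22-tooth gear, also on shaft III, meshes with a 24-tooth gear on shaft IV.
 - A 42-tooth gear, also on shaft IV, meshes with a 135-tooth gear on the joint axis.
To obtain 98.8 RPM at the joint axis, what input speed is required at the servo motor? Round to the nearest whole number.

Overall ratio R = 4.2941 × 2.8261 × 1.0909 × 3.2143 = 42.553.
Required input speed = output speed × R = 98.8 × 42.553 = 4204.3 RPM.

4204 RPM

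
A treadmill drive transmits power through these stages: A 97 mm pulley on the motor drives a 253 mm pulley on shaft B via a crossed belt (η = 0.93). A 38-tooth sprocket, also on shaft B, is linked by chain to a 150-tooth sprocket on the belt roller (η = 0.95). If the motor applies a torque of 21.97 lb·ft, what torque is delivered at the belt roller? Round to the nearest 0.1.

Belt: ratio = 253/97 = 2.6082; torque at shaft B = 21.97 × 2.6082 × 0.93 = 53.292 lb·ft.
Chain: ratio = 150/38 = 3.9474; torque at the belt roller = 53.292 × 3.9474 × 0.95 = 199.84 lb·ft.

199.8 lb·ft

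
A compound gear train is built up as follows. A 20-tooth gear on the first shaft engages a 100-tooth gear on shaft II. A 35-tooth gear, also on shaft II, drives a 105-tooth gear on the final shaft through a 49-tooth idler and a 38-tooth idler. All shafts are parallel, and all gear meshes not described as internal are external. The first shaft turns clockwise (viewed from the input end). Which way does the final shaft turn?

the first shaft → shaft II: external mesh, 1 reversal → CCW.
shaft II → the final shaft: driver → idler → idler → driven is 3 external meshes, 3 reversals → CW.
4 reversals in total — an even number — so the final shaft turns the same way as the first shaft.

clockwise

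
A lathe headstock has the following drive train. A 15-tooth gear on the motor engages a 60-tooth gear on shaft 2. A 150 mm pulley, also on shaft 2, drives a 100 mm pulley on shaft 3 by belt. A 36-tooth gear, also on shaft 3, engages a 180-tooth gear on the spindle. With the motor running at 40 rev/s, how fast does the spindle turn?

3 rev/s

Gear mesh: ratio = 60/15 = 4, so shaft 2 turns at 40 / 4 = 10 rev/s.
Belt: ratio = 100/150 = 0.66667, so shaft 3 turns at 10 / 0.66667 = 15 rev/s.
Gear mesh: ratio = 180/36 = 5, so the spindle turns at 15 / 5 = 3 rev/s.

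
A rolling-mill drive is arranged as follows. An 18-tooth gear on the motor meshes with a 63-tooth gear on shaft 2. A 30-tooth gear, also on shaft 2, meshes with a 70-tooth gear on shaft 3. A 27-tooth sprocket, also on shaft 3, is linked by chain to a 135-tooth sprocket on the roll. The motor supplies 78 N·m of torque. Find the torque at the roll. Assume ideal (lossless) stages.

gear mesh 63/18 = 3.5 → τ = 78·3.5 = 273 N·m
gear mesh 70/30 = 2.3333 → τ = 273·2.3333 = 637 N·m
chain 135/27 = 5 → τ = 637·5 = 3185 N·m

3185 N·m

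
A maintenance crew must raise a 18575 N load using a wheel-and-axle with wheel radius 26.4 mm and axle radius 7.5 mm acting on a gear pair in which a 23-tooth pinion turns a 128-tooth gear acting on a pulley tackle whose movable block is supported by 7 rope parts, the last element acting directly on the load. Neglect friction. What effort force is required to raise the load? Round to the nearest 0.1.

Wheel-and-axle MA = R/r = 26.4/7.5 = 3.52.
Gear pair MA = 128/23 = 5.5652.
Block-and-tackle MA = number of supporting rope parts = 7.
Combined ideal MA = 3.52 × 5.5652 × 7 = 137.13.
Effort = load / MA = 18575 / 137.13 = 135.46 N.

135.5 N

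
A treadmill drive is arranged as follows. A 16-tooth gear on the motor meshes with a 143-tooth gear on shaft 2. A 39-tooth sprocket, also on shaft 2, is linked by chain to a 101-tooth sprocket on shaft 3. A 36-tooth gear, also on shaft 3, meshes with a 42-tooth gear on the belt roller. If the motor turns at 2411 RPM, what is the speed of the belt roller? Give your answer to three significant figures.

gear mesh 143/16 = 8.9375 → 2411/8.9375 = 269.76 RPM
chain 101/39 = 2.5897 → 269.76/2.5897 = 104.17 RPM
gear mesh 42/36 = 1.1667 → 104.17/1.1667 = 89.285 RPM

89.3 RPM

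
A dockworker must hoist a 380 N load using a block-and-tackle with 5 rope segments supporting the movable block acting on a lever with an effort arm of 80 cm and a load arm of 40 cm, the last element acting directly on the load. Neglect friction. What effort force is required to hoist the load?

Block-and-tackle MA = number of supporting rope parts = 5.
Lever MA = effort arm / load arm = 80/40 = 2.
Combined ideal MA = 5 × 2 = 10.
Effort = load / MA = 380 / 10 = 38 N.

38 N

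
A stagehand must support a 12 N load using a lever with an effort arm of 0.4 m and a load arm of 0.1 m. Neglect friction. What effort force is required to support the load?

3 N

Lever MA = effort arm / load arm = 0.4/0.1 = 4.
Effort = load / MA = 12 / 4 = 3 N.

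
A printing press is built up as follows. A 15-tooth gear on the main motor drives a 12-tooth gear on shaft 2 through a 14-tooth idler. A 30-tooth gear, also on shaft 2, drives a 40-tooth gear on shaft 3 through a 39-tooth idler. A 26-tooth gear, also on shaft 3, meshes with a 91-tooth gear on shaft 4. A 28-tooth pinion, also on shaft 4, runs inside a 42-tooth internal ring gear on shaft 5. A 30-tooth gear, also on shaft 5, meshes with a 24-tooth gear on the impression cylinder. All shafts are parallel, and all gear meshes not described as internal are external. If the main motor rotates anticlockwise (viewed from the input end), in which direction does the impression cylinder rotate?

anticlockwise

the main motor → shaft 2: driver → idler → driven is 2 external meshes, 2 reversals → CCW.
shaft 2 → shaft 3: driver → idler → driven is 2 external meshes, 2 reversals → CCW.
shaft 3 → shaft 4: external mesh, 1 reversal → CW.
shaft 4 → shaft 5: internal mesh, same direction → CW.
shaft 5 → the impression cylinder: external mesh, 1 reversal → CCW.
6 reversals in total — an even number — so the impression cylinder turns the same way as the main motor.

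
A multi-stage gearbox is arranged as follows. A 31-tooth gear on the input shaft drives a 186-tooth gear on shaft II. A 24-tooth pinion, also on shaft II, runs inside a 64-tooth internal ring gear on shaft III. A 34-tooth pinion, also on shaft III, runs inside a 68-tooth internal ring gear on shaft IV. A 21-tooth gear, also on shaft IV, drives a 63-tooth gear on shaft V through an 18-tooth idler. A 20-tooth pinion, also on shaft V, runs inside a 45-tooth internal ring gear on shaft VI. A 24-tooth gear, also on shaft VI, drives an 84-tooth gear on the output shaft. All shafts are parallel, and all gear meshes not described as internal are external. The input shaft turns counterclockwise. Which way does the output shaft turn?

the input shaft → shaft II: external mesh, 1 reversal → CW.
shaft II → shaft III: internal mesh, same direction → CW.
shaft III → shaft IV: internal mesh, same direction → CW.
shaft IV → shaft V: driver → idler → driven is 2 external meshes, 2 reversals → CW.
shaft V → shaft VI: internal mesh, same direction → CW.
shaft VI → the output shaft: external mesh, 1 reversal → CCW.
4 reversals in total — an even number — so the output shaft turns the same way as the input shaft.

counterclockwise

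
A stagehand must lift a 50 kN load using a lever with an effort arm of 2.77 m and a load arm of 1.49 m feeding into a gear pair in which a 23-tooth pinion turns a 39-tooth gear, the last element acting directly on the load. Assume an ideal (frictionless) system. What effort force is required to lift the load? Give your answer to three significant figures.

Lever MA = effort arm / load arm = 2.77/1.49 = 1.8591.
Gear pair MA = 39/23 = 1.6957.
Combined ideal MA = 1.8591 × 1.6957 = 3.1523.
Effort = load / MA = 50 / 3.1523 = 15.861 kN.

15.9 kN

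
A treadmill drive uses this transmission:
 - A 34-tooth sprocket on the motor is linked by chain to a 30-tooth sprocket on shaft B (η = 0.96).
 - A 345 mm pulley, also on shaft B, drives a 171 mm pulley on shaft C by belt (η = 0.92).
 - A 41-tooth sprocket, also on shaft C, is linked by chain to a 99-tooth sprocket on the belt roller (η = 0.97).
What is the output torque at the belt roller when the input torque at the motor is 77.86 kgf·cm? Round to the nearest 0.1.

70.4 kgf·cm

After the chain (30/34): 77.86 × 0.88235 × 0.96 = 65.952 kgf·cm
After the belt (171/345): 65.952 × 0.49565 × 0.92 = 30.074 kgf·cm
After the chain (99/41): 30.074 × 2.4146 × 0.97 = 70.439 kgf·cm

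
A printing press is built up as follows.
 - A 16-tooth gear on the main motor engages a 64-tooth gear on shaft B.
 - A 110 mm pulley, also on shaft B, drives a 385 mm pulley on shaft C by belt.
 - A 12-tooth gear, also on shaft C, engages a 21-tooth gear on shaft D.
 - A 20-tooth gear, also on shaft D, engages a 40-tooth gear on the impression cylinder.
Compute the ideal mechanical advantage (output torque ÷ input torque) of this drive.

49

Each stage contributes driven/driver: gear mesh 64/16 = 4, belt 385/110 = 3.5, gear mesh 21/12 = 1.75, gear mesh 40/20 = 2.
Overall: 4 × 3.5 × 1.75 × 2 = 49.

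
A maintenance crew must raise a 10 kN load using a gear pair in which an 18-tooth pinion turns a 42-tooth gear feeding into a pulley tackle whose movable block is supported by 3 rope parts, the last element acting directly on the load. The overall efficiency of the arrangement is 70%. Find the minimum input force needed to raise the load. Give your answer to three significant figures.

Gear pair MA = 42/18 = 2.3333.
Block-and-tackle MA = number of supporting rope parts = 3.
Combined ideal MA = 2.3333 × 3 = 7.
Actual MA = 7 × 0.70 = 4.9.
Effort = load / actual MA = 10 / 4.9 = 2.0408 kN.

2.04 kN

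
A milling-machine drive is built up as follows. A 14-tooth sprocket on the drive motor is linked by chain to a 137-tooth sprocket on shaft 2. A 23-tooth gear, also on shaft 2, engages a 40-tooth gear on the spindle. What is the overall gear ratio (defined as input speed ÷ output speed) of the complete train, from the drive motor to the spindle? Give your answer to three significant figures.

Each stage contributes driven/driver: chain 137/14 = 9.7857, gear mesh 40/23 = 1.7391.
Overall: 9.7857 × 1.7391 = 17.019.

17.0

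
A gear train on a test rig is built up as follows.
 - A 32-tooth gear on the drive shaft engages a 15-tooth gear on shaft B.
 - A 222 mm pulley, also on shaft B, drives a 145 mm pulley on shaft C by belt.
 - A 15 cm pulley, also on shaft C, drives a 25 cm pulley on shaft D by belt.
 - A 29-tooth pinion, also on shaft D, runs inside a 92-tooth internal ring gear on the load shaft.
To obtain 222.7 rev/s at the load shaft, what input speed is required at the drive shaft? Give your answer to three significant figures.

Overall ratio R = 0.46875 × 0.65315 × 1.6667 × 3.1724 = 1.6188.
Required input speed = output speed × R = 222.7 × 1.6188 = 360.51 rev/s.

361 rev/s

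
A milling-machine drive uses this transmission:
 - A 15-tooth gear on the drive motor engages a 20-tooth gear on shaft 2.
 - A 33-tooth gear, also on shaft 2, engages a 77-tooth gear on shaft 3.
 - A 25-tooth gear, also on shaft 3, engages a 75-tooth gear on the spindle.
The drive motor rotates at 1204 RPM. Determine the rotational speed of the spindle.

the drive motor → shaft 2 (gear mesh, 20/15): 1204 ÷ 1.3333 = 903 RPM
shaft 2 → shaft 3 (gear mesh, 77/33): 903 ÷ 2.3333 = 387 RPM
shaft 3 → the spindle (gear mesh, 75/25): 387 ÷ 3 = 129 RPM

129 RPM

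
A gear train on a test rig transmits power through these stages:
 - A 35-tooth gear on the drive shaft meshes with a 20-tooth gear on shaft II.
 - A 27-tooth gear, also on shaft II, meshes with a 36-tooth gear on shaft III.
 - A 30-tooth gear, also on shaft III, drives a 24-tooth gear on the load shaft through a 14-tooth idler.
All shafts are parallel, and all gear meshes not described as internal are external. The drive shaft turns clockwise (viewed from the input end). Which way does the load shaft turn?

the drive shaft → shaft II: external mesh, 1 reversal → CCW.
shaft II → shaft III: external mesh, 1 reversal → CW.
shaft III → the load shaft: driver → idler → driven is 2 external meshes, 2 reversals → CW.
4 reversals in total — an even number — so the load shaft turns the same way as the drive shaft.

clockwise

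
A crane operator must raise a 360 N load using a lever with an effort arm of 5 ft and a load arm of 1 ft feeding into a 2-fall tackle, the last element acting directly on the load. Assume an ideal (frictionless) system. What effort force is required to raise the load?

36 N

Lever MA = effort arm / load arm = 5/1 = 5.
Block-and-tackle MA = number of supporting rope parts = 2.
Combined ideal MA = 5 × 2 = 10.
Effort = load / MA = 360 / 10 = 36 N.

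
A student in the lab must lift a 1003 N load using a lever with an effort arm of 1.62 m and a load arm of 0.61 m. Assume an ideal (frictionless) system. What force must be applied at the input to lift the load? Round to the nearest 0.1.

Lever MA = effort arm / load arm = 1.62/0.61 = 2.6557.
Effort = load / MA = 1003 / 2.6557 = 377.67 N.

377.7 N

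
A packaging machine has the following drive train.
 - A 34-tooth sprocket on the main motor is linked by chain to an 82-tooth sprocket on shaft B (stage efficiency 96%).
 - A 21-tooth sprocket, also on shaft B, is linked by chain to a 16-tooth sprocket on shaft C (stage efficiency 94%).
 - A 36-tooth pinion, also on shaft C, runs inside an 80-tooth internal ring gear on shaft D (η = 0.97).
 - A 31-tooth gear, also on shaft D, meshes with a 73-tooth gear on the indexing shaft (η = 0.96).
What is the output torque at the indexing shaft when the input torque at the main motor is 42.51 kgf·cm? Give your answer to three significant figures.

Chain: ratio = 82/34 = 2.4118; torque at shaft B = 42.51 × 2.4118 × 0.96 = 98.423 kgf·cm.
Chain: ratio = 16/21 = 0.7619; torque at shaft C = 98.423 × 0.7619 × 0.94 = 70.49 kgf·cm.
Internal gear: ratio = 80/36 = 2.2222; torque at shaft D = 70.49 × 2.2222 × 0.97 = 151.94 kgf·cm.
Gear mesh: ratio = 73/31 = 2.3548; torque at the indexing shaft = 151.94 × 2.3548 × 0.96 = 343.49 kgf·cm.

343 kgf·cm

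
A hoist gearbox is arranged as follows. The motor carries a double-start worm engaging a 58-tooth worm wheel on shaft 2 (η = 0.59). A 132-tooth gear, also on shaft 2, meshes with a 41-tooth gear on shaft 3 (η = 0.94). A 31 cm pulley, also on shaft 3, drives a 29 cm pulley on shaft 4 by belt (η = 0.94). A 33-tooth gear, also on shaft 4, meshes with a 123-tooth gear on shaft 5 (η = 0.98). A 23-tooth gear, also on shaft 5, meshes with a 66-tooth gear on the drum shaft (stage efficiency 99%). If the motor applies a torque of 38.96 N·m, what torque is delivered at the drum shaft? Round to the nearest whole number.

worm 58/2 = 29 → τ = 38.96·29·0.59 = 666.61 N·m
gear mesh 41/132 = 0.31061 → τ = 666.61·0.31061·0.94 = 194.63 N·m
belt 29/31 = 0.93548 → τ = 194.63·0.93548·0.94 = 171.15 N·m
gear mesh 123/33 = 3.7273 → τ = 171.15·3.7273·0.98 = 625.16 N·m
gear mesh 66/23 = 2.8696 → τ = 625.16·2.8696·0.99 = 1776 N·m

1776 N·m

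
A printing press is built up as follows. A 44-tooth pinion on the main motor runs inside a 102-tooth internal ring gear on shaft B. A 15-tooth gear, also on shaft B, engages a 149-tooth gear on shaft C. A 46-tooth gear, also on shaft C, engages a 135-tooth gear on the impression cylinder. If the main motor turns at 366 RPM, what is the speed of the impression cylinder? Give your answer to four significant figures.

Internal gear: ratio = 102/44 = 2.3182, so shaft B turns at 366 / 2.3182 = 157.88 RPM.
Gear mesh: ratio = 149/15 = 9.9333, so shaft C turns at 157.88 / 9.9333 = 15.894 RPM.
Gear mesh: ratio = 135/46 = 2.9348, so the impression cylinder turns at 15.894 / 2.9348 = 5.4158 RPM.

5.416 RPM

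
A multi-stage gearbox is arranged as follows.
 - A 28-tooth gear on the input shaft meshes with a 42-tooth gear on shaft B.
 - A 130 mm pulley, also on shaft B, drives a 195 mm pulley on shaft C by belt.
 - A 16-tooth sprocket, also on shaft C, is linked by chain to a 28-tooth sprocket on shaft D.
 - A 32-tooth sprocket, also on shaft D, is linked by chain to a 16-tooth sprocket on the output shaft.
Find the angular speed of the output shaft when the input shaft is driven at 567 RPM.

288 RPM

the input shaft → shaft B (gear mesh, 42/28): 567 ÷ 1.5 = 378 RPM
shaft B → shaft C (belt, 195/130): 378 ÷ 1.5 = 252 RPM
shaft C → shaft D (chain, 28/16): 252 ÷ 1.75 = 144 RPM
shaft D → the output shaft (chain, 16/32): 144 ÷ 0.5 = 288 RPM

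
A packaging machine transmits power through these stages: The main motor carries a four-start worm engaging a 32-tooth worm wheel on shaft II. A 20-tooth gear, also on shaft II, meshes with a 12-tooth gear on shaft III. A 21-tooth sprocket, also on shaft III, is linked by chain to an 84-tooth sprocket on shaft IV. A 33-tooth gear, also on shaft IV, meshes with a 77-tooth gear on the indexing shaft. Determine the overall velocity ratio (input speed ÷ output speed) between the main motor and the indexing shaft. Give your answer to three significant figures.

44.8

Each stage contributes driven/driver: worm 32/4 = 8, gear mesh 12/20 = 0.6, chain 84/21 = 4, gear mesh 77/33 = 2.3333.
Overall: 8 × 0.6 × 4 × 2.3333 = 44.8.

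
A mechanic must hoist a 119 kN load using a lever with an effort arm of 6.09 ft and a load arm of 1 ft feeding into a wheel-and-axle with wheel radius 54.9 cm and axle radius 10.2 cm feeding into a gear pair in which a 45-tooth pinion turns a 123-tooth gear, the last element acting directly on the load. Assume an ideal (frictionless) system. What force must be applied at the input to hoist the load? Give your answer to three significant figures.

Lever MA = effort arm / load arm = 6.09/1 = 6.09.
Wheel-and-axle MA = R/r = 54.9/10.2 = 5.3824.
Gear pair MA = 123/45 = 2.7333.
Combined ideal MA = 6.09 × 5.3824 × 2.7333 = 89.595.
Effort = load / MA = 119 / 89.595 = 1.3282 kN.

1.33 kN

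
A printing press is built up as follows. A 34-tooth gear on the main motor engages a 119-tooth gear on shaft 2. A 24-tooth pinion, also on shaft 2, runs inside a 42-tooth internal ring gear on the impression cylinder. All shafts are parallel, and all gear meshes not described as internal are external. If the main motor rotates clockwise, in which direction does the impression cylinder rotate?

counterclockwise

the main motor → shaft 2: external mesh, 1 reversal → CCW.
shaft 2 → the impression cylinder: internal mesh, same direction → CCW.
1 reversal in total — an odd number — so the impression cylinder turns opposite to the main motor.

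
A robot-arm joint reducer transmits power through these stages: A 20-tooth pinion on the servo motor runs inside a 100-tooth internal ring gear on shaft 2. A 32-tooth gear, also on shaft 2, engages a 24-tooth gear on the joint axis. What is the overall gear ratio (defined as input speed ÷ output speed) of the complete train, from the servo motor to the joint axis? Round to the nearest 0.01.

3.75

Each stage contributes driven/driver: internal gear 100/20 = 5, gear mesh 24/32 = 0.75.
Overall: 5 × 0.75 = 3.75.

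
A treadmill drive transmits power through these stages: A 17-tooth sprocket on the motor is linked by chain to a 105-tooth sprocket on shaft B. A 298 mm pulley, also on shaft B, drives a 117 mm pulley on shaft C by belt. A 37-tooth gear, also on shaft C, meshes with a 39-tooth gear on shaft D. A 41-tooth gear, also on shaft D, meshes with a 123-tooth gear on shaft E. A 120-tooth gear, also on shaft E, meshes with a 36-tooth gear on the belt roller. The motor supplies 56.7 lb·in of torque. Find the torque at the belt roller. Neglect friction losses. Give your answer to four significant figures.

130.4 lb·in

Chain: ratio = 105/17 = 6.1765; torque at shaft B = 56.7 × 6.1765 = 350.21 lb·in.
Belt: ratio = 117/298 = 0.39262; torque at shaft C = 350.21 × 0.39262 = 137.5 lb·in.
Gear mesh: ratio = 39/37 = 1.0541; torque at shaft D = 137.5 × 1.0541 = 144.93 lb·in.
Gear mesh: ratio = 123/41 = 3; torque at shaft E = 144.93 × 3 = 434.79 lb·in.
Gear mesh: ratio = 36/120 = 0.3; torque at the belt roller = 434.79 × 0.3 = 130.44 lb·in.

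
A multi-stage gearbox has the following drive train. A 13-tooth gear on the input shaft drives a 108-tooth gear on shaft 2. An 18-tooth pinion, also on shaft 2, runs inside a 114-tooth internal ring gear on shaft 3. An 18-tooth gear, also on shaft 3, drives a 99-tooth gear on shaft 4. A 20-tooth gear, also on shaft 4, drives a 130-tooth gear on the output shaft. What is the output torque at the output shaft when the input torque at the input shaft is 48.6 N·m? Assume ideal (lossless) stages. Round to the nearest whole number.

91417 N·m

After the gear mesh (108/13): 48.6 × 8.3077 = 403.75 N·m
After the internal gear (114/18): 403.75 × 6.3333 = 2557.1 N·m
After the gear mesh (99/18): 2557.1 × 5.5 = 14064 N·m
After the gear mesh (130/20): 14064 × 6.5 = 91417 N·m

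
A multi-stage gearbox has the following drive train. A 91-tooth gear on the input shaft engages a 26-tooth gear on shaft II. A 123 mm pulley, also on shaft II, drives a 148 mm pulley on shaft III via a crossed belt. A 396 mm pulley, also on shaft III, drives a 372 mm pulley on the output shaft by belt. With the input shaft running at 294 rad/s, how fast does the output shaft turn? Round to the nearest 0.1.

910.4 rad/s

gear mesh 26/91 = 0.28571 → 294/0.28571 = 1029 rad/s
belt 148/123 = 1.2033 → 1029/1.2033 = 855.18 rad/s
belt 372/396 = 0.93939 → 855.18/0.93939 = 910.36 rad/s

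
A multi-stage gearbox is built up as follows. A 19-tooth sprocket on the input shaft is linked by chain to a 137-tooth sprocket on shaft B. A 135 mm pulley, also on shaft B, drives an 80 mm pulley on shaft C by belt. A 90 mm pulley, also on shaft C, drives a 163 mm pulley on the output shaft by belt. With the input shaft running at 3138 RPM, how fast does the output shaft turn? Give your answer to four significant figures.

the input shaft → shaft B (chain, 137/19): 3138 ÷ 7.2105 = 435.2 RPM
shaft B → shaft C (belt, 80/135): 435.2 ÷ 0.59259 = 734.4 RPM
shaft C → the output shaft (belt, 163/90): 734.4 ÷ 1.8111 = 405.49 RPM

405.5 RPM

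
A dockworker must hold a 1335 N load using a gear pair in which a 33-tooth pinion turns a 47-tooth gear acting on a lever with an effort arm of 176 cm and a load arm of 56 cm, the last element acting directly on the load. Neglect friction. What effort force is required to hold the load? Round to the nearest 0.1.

298.2 N

Gear pair MA = 47/33 = 1.4242.
Lever MA = effort arm / load arm = 176/56 = 3.1429.
Combined ideal MA = 1.4242 × 3.1429 = 4.4762.
Effort = load / MA = 1335 / 4.4762 = 298.24 N.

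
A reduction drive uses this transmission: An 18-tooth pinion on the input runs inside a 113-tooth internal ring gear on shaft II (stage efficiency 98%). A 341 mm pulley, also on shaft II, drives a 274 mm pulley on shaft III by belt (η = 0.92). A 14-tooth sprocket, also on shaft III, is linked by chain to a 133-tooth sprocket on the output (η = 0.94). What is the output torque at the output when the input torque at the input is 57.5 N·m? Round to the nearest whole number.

2335 N·m

internal gear 113/18 = 6.2778 → τ = 57.5·6.2778·0.98 = 353.75 N·m
belt 274/341 = 0.80352 → τ = 353.75·0.80352·0.92 = 261.51 N·m
chain 133/14 = 9.5 → τ = 261.51·9.5·0.94 = 2335.3 N·m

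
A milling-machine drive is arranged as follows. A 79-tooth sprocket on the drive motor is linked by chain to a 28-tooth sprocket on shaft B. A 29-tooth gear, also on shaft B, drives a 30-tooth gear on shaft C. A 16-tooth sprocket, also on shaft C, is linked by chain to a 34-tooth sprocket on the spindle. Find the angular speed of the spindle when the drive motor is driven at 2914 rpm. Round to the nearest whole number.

Chain: ratio = 28/79 = 0.35443, so shaft B turns at 2914 / 0.35443 = 8221.6 rpm.
Gear mesh: ratio = 30/29 = 1.0345, so shaft C turns at 8221.6 / 1.0345 = 7947.6 rpm.
Chain: ratio = 34/16 = 2.125, so the spindle turns at 7947.6 / 2.125 = 3740 rpm.

3740 rpm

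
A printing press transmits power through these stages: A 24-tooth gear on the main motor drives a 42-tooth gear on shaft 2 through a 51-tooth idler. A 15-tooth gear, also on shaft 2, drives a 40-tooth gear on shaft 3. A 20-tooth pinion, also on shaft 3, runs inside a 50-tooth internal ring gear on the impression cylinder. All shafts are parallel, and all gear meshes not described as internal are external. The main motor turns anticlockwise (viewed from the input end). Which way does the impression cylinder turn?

the main motor → shaft 2: driver → idler → driven is 2 external meshes, 2 reversals → CCW.
shaft 2 → shaft 3: external mesh, 1 reversal → CW.
shaft 3 → the impression cylinder: internal mesh, same direction → CW.
3 reversals in total — an odd number — so the impression cylinder turns opposite to the main motor.

clockwise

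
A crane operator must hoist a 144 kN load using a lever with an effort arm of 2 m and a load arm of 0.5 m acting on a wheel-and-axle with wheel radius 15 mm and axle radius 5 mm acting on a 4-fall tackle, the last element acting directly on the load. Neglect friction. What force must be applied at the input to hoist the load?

3 kN

Lever MA = effort arm / load arm = 2/0.5 = 4.
Wheel-and-axle MA = R/r = 15/5 = 3.
Block-and-tackle MA = number of supporting rope parts = 4.
Combined ideal MA = 4 × 3 × 4 = 48.
Effort = load / MA = 144 / 48 = 3 kN.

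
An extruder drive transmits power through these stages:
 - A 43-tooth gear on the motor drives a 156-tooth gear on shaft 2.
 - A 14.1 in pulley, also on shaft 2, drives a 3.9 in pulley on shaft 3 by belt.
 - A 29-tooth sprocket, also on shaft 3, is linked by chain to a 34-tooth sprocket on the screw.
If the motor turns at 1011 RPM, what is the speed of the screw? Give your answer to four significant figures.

859.3 RPM

Gear mesh: ratio = 156/43 = 3.6279, so shaft 2 turns at 1011 / 3.6279 = 278.67 RPM.
Belt: ratio = 3.9/14.1 = 0.2766, so shaft 3 turns at 278.67 / 0.2766 = 1007.5 RPM.
Chain: ratio = 34/29 = 1.1724, so the screw turns at 1007.5 / 1.1724 = 859.35 RPM.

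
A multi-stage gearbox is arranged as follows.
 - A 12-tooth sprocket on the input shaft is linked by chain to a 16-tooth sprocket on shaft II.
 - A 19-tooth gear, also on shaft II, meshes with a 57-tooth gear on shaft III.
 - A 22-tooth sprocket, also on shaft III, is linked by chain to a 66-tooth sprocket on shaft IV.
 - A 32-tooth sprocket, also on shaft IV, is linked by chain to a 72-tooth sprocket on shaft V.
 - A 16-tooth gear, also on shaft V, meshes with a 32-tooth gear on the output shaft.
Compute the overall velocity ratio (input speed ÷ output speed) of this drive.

Each stage contributes driven/driver: chain 16/12 = 1.3333, gear mesh 57/19 = 3, chain 66/22 = 3, chain 72/32 = 2.25, gear mesh 32/16 = 2.
Overall: 1.3333 × 3 × 3 × 2.25 × 2 = 54.

54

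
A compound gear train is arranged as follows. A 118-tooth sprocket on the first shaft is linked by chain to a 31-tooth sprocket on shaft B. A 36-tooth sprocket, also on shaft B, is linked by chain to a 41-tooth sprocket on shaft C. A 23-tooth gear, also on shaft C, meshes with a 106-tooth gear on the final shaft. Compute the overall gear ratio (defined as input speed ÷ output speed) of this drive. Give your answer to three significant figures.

Each stage contributes driven/driver: chain 31/118 = 0.26271, chain 41/36 = 1.1389, gear mesh 106/23 = 4.6087.
Overall: 0.26271 × 1.1389 × 4.6087 = 1.3789.

1.38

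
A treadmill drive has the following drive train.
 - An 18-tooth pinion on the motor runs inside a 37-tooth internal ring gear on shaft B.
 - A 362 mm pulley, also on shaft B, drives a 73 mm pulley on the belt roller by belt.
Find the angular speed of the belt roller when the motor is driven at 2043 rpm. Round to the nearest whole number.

4929 rpm

internal gear 37/18 = 2.0556 → 2043/2.0556 = 993.89 rpm
belt 73/362 = 0.20166 → 993.89/0.20166 = 4928.6 rpm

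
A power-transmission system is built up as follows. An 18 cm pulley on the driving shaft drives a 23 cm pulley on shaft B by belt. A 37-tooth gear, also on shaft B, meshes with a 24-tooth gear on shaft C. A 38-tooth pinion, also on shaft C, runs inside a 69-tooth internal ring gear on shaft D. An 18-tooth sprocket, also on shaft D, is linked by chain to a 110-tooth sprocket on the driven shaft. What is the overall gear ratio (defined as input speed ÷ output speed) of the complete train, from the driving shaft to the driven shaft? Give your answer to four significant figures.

9.197

Each stage contributes driven/driver: belt 23/18 = 1.2778, gear mesh 24/37 = 0.64865, internal gear 69/38 = 1.8158, chain 110/18 = 6.1111.
Overall: 1.2778 × 0.64865 × 1.8158 × 6.1111 = 9.1971.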